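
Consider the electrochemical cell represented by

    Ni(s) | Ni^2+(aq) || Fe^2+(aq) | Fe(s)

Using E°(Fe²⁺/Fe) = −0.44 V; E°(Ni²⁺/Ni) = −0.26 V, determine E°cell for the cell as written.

−0.18 V

By convention the left-hand electrode in cell notation is the anode (oxidation) and the right-hand electrode is the cathode (reduction).
E°cell = E°(right) − E°(left) = −0.44 − (−0.26) = −0.18 V.
The negative sign shows that, as written, the cell would require an external voltage to drive the reaction.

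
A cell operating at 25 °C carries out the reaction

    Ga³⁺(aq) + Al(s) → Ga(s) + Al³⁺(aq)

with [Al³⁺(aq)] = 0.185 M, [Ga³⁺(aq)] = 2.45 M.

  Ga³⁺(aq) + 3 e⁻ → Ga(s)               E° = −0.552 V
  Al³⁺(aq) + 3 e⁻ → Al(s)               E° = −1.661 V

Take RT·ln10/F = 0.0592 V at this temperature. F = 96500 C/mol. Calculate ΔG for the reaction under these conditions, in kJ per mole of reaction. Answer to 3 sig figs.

E°cell = −0.552 − (−1.661) = +1.109 V; the balanced reaction transfers n = 3 electrons.
Q = [Al³⁺(aq)] / [Ga³⁺(aq)] = 0.0755, so log Q = −1.122 and E = +1.109 − (0.0592/3)(−1.122) = +1.1311 V.
ΔG = −nFE = −(3)(96500)(+1.1311) J/mol = −327 kJ/mol.

−327 kJ/mol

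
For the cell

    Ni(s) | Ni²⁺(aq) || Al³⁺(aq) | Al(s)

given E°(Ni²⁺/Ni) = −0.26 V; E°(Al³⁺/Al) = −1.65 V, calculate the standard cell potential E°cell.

By convention the left-hand electrode in cell notation is the anode (oxidation) and the right-hand electrode is the cathode (reduction).
E°cell = E°(right) − E°(left) = −1.65 − (−0.26) = −1.39 V.
The negative sign shows that, as written, the cell would require an external voltage to drive the reaction.

−1.39 V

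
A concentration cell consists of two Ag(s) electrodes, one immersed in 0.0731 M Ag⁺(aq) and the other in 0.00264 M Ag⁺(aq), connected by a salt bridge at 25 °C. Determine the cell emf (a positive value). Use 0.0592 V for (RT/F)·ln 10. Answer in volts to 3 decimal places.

0.085 V

For a concentration cell E°cell = 0, since both electrodes use the same couple.
The compartment with the higher Ag⁺(aq) concentration (0.0731 M) acts as the cathode; ions are reduced there and produced at the dilute (0.00264 M) anode.
With n = 1, Ecell = −(0.0592/1)·log([dilute]/[conc]) = −(0.0592/1)·log(0.00264/0.0731) = +0.085 V.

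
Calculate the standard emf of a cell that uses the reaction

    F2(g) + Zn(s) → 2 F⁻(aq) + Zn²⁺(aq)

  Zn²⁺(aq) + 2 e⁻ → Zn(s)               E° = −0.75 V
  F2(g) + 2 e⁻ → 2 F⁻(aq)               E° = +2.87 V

+3.62 V

F2(g) gains electrons, so the F₂/F⁻ couple is the cathode; the Zn²⁺/Zn couple is the anode.
E°cell = E°(cathode) − E°(anode) = +2.87 − (−0.75) = +3.62 V.
The positive value indicates the reaction is spontaneous as written.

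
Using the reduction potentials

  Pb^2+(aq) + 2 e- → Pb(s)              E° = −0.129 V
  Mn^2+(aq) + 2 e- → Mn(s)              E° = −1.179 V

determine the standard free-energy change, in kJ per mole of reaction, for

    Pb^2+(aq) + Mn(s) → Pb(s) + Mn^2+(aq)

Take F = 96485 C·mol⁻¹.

−203 kJ/mol

In the reaction as written Pb^2+(aq) is reduced, so the Pb²⁺/Pb couple is the cathode and Mn²⁺/Mn is the anode.
E°cell = −0.129 − (−1.179) = +1.050 V; balancing electrons gives n = 2.
ΔG° = −nFE°cell = −(2)(96485)(+1.050) J/mol = −203 kJ/mol.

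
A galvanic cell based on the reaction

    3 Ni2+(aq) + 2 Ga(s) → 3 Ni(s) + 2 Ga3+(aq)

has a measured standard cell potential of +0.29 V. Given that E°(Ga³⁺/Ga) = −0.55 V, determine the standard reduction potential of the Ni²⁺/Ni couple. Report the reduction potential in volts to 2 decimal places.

In the reaction as written the Ni²⁺/Ni couple is reduced (cathode) and Ga³⁺/Ga is oxidized (anode), so E°cell = E°(Ni²⁺/Ni) − E°(Ga³⁺/Ga).
E°(Ni²⁺/Ni) = E°cell + E°(anode) = +0.29 + (−0.55) = −0.26 V.

−0.26 V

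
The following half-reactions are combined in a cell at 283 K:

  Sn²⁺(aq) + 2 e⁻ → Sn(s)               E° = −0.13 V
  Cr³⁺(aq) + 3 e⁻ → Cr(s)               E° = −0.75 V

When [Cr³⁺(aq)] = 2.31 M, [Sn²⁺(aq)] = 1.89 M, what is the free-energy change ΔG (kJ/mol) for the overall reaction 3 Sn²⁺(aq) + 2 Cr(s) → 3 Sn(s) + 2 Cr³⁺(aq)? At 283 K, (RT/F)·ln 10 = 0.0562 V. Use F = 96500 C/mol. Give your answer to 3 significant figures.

−360 kJ/mol

E°cell = −0.13 − (−0.75) = +0.62 V; the balanced reaction transfers n = 6 electrons.
The reaction quotient is [Cr³⁺(aq)]^2 / [Sn²⁺(aq)]^3 = 0.79; by Nernst, E = +0.62 − (0.0562/6)(−0.102) = +0.6210 V.
Then ΔG = −nFE = −6 × 96500 × +0.6210 J/mol = −360 kJ/mol.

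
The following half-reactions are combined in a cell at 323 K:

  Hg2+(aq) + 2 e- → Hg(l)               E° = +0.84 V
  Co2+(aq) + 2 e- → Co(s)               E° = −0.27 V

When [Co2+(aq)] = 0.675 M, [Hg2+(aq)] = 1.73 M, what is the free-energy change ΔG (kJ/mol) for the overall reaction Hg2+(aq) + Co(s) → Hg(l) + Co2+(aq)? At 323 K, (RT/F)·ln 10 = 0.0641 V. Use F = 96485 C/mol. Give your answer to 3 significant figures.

−217 kJ/mol

The standard cell potential is +0.84 − (−0.27) = +1.11 V, with n = 2 electrons in the balanced equation.
Here Q = [Co2+(aq)] / [Hg2+(aq)] = 0.39 (log Q = −0.409), giving E = +1.11 − (0.0641/2)·(−0.409) = +1.1231 V.
ΔG = −nFE = −(2)(96485)(+1.1231) J/mol = −217 kJ/mol.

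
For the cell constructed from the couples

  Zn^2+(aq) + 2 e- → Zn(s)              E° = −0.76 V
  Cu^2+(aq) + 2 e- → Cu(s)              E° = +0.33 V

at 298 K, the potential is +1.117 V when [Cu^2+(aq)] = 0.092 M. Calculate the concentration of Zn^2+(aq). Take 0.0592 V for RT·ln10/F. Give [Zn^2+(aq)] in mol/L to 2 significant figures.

Cu²⁺/Cu is the cathode (higher E°); E°cell = +0.33 − (−0.76) = +1.09 V with n = 2.
Since E = E° − (0.0592/n)·log Q, log Q = n(E° − E)/0.0592 = −0.912.
For Cu^2+(aq) + Zn(s) → Cu(s) + Zn^2+(aq), the reaction quotient is Q = [Zn^2+(aq)] / [Cu^2+(aq)].
Isolating [Zn^2+(aq)] in Q = 10^{−0.912} yields log [Zn^2+(aq)] = −1.948, i.e. 0.011 M.

0.011 M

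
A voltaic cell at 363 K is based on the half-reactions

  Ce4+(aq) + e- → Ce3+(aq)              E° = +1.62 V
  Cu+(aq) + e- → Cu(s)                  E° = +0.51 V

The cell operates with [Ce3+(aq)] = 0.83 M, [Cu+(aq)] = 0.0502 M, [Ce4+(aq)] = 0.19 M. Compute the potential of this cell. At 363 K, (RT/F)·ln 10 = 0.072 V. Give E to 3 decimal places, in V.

+1.157 V

Since E°(Ce⁴⁺/Ce³⁺) > E°(Cu⁺/Cu), Ce⁴⁺/Ce³⁺ serves as the cathode.
E°cell = E°cat − E°an = +1.62 − (+0.51) = +1.11 V; n = 1.
Balancing gives Ce4+(aq) + Cu(s) → Ce3+(aq) + Cu+(aq); hence Q = ([Ce3+(aq)]·[Cu+(aq)]) / [Ce4+(aq)] = 0.219 (log Q = −0.659).
By the Nernst equation, E = +1.11 − (0.072/1)·(−0.659) = +1.157 V.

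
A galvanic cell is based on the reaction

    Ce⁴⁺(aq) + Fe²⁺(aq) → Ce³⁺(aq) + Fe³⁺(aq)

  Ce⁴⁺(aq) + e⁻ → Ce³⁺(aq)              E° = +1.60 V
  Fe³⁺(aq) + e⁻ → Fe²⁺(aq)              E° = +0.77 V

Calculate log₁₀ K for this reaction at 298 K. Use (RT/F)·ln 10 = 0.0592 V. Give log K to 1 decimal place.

The Ce⁴⁺/Ce³⁺ couple is reduced (cathode); E°cell = +1.60 − (+0.77) = +0.83 V with n = 1.
At equilibrium E = 0, so log K = nE°cell / 0.0592 = (1)(+0.83) / 0.0592 = 14.0.

log K = 14.0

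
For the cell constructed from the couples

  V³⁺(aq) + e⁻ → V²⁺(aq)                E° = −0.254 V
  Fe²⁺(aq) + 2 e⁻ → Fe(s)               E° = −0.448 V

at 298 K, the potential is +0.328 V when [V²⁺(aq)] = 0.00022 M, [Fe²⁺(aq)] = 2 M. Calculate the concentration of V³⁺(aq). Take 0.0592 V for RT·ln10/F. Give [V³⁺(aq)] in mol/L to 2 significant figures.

0.057 M

V³⁺/V²⁺ is the cathode (higher E°); E°cell = −0.254 − (−0.448) = +0.194 V with n = 2.
From the Nernst equation, log Q = n(E° − E)/0.0592 = 2·(+0.194 − (+0.328))/0.0592 = −4.527.
For 2 V³⁺(aq) + Fe(s) → 2 V²⁺(aq) + Fe²⁺(aq), the reaction quotient is Q = ([V²⁺(aq)]^2·[Fe²⁺(aq)]) / [V³⁺(aq)]^2.
Solving for the unknown gives log [V³⁺(aq)] = −1.244, so [V³⁺(aq)] ≈ 0.057 M.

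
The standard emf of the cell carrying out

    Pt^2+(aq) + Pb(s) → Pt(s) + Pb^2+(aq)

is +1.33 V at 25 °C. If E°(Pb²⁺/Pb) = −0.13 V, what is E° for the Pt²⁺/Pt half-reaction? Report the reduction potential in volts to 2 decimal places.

+1.20 V

In the reaction as written the Pt²⁺/Pt couple is reduced (cathode) and Pb²⁺/Pb is oxidized (anode), so E°cell = E°(Pt²⁺/Pt) − E°(Pb²⁺/Pb).
E°(Pt²⁺/Pt) = E°cell + E°(anode) = +1.33 + (−0.13) = +1.20 V.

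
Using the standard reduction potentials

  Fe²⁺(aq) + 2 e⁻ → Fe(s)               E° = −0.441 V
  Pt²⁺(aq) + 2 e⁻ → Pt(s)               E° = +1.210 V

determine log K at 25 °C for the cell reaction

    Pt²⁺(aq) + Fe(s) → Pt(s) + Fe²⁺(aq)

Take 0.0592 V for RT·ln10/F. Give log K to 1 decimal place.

log K = 55.8

The Pt²⁺/Pt couple is reduced (cathode); E°cell = +1.210 − (−0.441) = +1.651 V with n = 2.
At equilibrium E = 0, so log K = nE°cell / 0.0592 = (2)(+1.651) / 0.0592 = 55.8.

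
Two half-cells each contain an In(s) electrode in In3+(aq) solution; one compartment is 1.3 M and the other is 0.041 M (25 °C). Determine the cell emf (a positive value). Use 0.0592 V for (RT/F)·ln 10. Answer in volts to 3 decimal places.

0.030 V

For a concentration cell E°cell = 0, since both electrodes use the same couple.
The compartment with the higher In3+(aq) concentration (1.3 M) acts as the cathode; ions are reduced there and produced at the dilute (0.041 M) anode.
With n = 3, Ecell = −(0.0592/3)·log([dilute]/[conc]) = −(0.0592/3)·log(0.041/1.3) = +0.030 V.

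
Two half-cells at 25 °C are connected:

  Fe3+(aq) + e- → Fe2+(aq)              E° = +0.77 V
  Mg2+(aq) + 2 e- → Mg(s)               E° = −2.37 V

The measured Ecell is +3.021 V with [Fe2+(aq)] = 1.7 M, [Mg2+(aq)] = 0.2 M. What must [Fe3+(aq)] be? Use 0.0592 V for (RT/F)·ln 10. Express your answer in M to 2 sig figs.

With Fe³⁺/Fe²⁺ at the cathode and Mg²⁺/Mg at the anode, E°cell = +0.77 − (−2.37) = +3.14 V (n = 2).
Rearranging E = E° − (0.0592/n)·log Q gives log Q = 2(+3.14 − (+3.021))/0.0592 = 4.020.
Balancing electrons gives 2 Fe3+(aq) + Mg(s) → 2 Fe2+(aq) + Mg2+(aq); thus Q = ([Fe2+(aq)]^2·[Mg2+(aq)]) / [Fe3+(aq)]^2.
Substituting the known concentrations and solving, log [Fe3+(aq)] = −2.129 and [Fe3+(aq)] = 0.0074 M.

0.0074 M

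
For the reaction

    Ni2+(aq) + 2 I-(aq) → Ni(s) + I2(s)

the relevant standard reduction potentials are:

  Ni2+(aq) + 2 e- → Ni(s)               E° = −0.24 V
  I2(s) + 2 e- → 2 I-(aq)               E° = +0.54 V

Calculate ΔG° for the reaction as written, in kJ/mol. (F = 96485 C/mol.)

+151 kJ/mol

In the reaction as written Ni2+(aq) is reduced, so the Ni²⁺/Ni couple is the cathode and I₂/I⁻ is the anode.
E°cell = −0.24 − (+0.54) = −0.78 V; balancing electrons gives n = 2.
ΔG° = −nFE°cell = −(2)(96485)(−0.78) J/mol = +151 kJ/mol.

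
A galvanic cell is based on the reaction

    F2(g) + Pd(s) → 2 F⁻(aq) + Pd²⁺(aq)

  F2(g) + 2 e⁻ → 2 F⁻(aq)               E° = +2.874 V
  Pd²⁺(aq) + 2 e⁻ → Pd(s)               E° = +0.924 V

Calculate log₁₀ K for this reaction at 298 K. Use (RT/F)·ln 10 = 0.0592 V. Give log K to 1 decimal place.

log K = 65.9

The F₂/F⁻ couple is reduced (cathode); E°cell = +2.874 − (+0.924) = +1.950 V with n = 2.
At equilibrium E = 0, so log K = nE°cell / 0.0592 = (2)(+1.950) / 0.0592 = 65.9.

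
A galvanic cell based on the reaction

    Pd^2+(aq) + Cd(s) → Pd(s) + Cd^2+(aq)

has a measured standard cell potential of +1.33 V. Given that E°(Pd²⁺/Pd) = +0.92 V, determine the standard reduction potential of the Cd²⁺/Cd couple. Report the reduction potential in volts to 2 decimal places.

In the reaction as written the Pd²⁺/Pd couple is reduced (cathode) and Cd²⁺/Cd is oxidized (anode), so E°cell = E°(Pd²⁺/Pd) − E°(Cd²⁺/Cd).
E°(Cd²⁺/Cd) = E°(cathode) − E°cell = +0.92 − (+1.33) = −0.41 V.

−0.41 V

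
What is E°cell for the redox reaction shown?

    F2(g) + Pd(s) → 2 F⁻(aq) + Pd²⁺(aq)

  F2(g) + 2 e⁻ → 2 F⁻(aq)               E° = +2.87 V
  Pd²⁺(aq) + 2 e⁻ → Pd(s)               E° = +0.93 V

F2(g) gains electrons, so the F₂/F⁻ couple is the cathode; the Pd²⁺/Pd couple is the anode.
E°cell = E°(cathode) − E°(anode) = +2.87 − (+0.93) = +1.94 V.

+1.94 V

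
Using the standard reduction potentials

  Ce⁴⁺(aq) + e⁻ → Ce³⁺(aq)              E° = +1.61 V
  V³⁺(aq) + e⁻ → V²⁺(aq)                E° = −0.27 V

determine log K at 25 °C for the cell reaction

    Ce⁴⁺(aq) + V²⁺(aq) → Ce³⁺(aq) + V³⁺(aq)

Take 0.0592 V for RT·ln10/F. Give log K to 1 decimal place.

log K = 31.8

The Ce⁴⁺/Ce³⁺ couple is reduced (cathode); E°cell = +1.61 − (−0.27) = +1.88 V with n = 1.
At equilibrium E = 0, so log K = nE°cell / 0.0592 = (1)(+1.88) / 0.0592 = 31.8.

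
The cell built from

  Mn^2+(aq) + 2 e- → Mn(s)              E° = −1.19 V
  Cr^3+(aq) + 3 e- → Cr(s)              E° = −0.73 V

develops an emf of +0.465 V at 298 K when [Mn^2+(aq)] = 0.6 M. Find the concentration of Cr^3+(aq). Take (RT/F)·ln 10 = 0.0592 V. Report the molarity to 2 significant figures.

With Cr³⁺/Cr at the cathode and Mn²⁺/Mn at the anode, E°cell = −0.73 − (−1.19) = +0.46 V (n = 6).
From the Nernst equation, log Q = n(E° − E)/0.0592 = 6·(+0.46 − (+0.465))/0.0592 = −0.507.
For 2 Cr^3+(aq) + 3 Mn(s) → 2 Cr(s) + 3 Mn^2+(aq), the reaction quotient is Q = [Mn^2+(aq)]^3 / [Cr^3+(aq)]^2.
Substituting the known concentrations and solving, log [Cr^3+(aq)] = −0.079 and [Cr^3+(aq)] = 0.83 M.

0.83 M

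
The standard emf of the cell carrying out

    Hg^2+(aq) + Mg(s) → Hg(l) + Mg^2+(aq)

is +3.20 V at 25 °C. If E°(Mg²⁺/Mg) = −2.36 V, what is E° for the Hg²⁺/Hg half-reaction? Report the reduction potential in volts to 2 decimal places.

In the reaction as written the Hg²⁺/Hg couple is reduced (cathode) and Mg²⁺/Mg is oxidized (anode), so E°cell = E°(Hg²⁺/Hg) − E°(Mg²⁺/Mg).
E°(Hg²⁺/Hg) = E°cell + E°(anode) = +3.20 + (−2.36) = +0.84 V.

+0.84 V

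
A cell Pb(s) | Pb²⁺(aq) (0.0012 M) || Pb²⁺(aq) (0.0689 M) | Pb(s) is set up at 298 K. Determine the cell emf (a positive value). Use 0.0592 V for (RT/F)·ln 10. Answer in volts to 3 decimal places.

For a concentration cell E°cell = 0, since both electrodes use the same couple.
The compartment with the higher Pb²⁺(aq) concentration (0.0689 M) acts as the cathode; ions are reduced there and produced at the dilute (0.0012 M) anode.
With n = 2, Ecell = −(0.0592/2)·log([dilute]/[conc]) = −(0.0592/2)·log(0.0012/0.0689) = +0.052 V.

0.052 V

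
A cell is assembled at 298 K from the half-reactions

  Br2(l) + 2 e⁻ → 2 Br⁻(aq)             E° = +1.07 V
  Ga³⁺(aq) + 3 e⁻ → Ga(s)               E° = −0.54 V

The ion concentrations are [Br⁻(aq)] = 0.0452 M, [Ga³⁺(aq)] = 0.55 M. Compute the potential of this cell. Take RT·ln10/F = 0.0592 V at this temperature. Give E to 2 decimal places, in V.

+1.69 V

Br₂/Br⁻ is reduced (cathode, E° = +1.07 V) and Ga³⁺/Ga is oxidized (anode).
E°cell = +1.07 − (−0.54) = +1.61 V, with n = 6 electrons transferred.
For the overall reaction 3 Br2(l) + 2 Ga(s) → 6 Br⁻(aq) + 2 Ga³⁺(aq), Q = [Br⁻(aq)]^6·[Ga³⁺(aq)]^2 = 2.58×10^−9, giving log Q = −8.588.
By the Nernst equation, E = +1.61 − (0.0592/6)·(−8.588) = +1.69 V.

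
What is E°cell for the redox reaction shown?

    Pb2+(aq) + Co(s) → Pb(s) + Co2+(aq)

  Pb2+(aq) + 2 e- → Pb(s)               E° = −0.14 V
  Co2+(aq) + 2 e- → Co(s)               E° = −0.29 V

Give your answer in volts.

Pb2+(aq) gains electrons, so the Pb²⁺/Pb couple is the cathode; the Co²⁺/Co couple is the anode.
E°cell = E°(cathode) − E°(anode) = −0.14 − (−0.29) = +0.15 V.
The positive value indicates the reaction is spontaneous as written.

+0.15 V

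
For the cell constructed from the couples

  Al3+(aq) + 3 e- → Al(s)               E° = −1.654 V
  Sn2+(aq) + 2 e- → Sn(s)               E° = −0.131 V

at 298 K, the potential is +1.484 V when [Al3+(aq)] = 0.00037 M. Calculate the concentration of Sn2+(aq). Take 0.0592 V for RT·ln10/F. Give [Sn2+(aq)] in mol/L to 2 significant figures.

The Sn²⁺/Sn couple has the larger reduction potential, so it is the cathode: E°cell = −0.131 − (−1.654) = +1.523 V and n = 6.
From the Nernst equation, log Q = n(E° − E)/0.0592 = 6·(+1.523 − (+1.484))/0.0592 = 3.953.
The balanced reaction is 3 Sn2+(aq) + 2 Al(s) → 3 Sn(s) + 2 Al3+(aq), so Q = [Al3+(aq)]^2 / [Sn2+(aq)]^3.
Isolating [Sn2+(aq)] in Q = 10^{3.953} yields log [Sn2+(aq)] = −3.606, i.e. 0.00025 M.

0.00025 M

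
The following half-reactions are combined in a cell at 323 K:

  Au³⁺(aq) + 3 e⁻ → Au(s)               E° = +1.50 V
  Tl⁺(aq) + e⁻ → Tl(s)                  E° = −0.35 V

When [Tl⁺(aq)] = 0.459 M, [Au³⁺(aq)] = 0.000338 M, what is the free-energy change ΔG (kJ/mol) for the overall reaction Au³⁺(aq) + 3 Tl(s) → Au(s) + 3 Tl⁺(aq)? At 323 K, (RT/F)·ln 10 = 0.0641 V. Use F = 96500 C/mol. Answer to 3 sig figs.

−520 kJ/mol

E°cell = +1.50 − (−0.35) = +1.85 V; the balanced reaction transfers n = 3 electrons.
The reaction quotient is [Tl⁺(aq)]^3 / [Au³⁺(aq)] = 286; by Nernst, E = +1.85 − (0.0641/3)(2.457) = +1.7975 V.
ΔG = −nFE = −(3)(96500)(+1.7975) J/mol = −520 kJ/mol.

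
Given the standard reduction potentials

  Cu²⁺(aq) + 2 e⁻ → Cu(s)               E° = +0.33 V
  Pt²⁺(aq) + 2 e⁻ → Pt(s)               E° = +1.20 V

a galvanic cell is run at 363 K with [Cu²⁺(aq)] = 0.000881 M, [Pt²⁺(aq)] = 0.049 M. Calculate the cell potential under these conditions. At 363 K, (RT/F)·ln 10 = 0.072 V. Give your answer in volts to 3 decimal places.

+0.933 V

Since E°(Pt²⁺/Pt) > E°(Cu²⁺/Cu), Pt²⁺/Pt serves as the cathode.
E°cell = E°cat − E°an = +1.20 − (+0.33) = +0.87 V; n = 2.
For the overall reaction Pt²⁺(aq) + Cu(s) → Pt(s) + Cu²⁺(aq), Q = [Cu²⁺(aq)] / [Pt²⁺(aq)] = 0.018, giving log Q = −1.745.
By the Nernst equation, E = +0.87 − (0.072/2)·(−1.745) = +0.933 V.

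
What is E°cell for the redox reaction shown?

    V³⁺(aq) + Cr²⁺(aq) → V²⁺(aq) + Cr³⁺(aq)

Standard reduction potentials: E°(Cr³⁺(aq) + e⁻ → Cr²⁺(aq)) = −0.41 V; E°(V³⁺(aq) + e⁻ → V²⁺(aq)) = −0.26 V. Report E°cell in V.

V³⁺(aq) gains electrons, so the V³⁺/V²⁺ couple is the cathode; the Cr³⁺/Cr²⁺ couple is the anode.
E°cell = E°(cathode) − E°(anode) = −0.26 − (−0.41) = +0.15 V.

+0.15 V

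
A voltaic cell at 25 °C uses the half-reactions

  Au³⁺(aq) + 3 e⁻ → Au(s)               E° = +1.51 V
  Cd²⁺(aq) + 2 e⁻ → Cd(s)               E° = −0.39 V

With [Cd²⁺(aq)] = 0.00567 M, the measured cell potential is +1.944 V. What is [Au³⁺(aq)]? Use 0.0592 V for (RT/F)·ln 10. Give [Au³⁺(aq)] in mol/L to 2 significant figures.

0.072 M

The Au³⁺/Au couple has the larger reduction potential, so it is the cathode: E°cell = +1.51 − (−0.39) = +1.90 V and n = 6.
From the Nernst equation, log Q = n(E° − E)/0.0592 = 6·(+1.90 − (+1.944))/0.0592 = −4.459.
Balancing electrons gives 2 Au³⁺(aq) + 3 Cd(s) → 2 Au(s) + 3 Cd²⁺(aq); thus Q = [Cd²⁺(aq)]^3 / [Au³⁺(aq)]^2.
Solving for the unknown gives log [Au³⁺(aq)] = −1.140, so [Au³⁺(aq)] ≈ 0.072 M.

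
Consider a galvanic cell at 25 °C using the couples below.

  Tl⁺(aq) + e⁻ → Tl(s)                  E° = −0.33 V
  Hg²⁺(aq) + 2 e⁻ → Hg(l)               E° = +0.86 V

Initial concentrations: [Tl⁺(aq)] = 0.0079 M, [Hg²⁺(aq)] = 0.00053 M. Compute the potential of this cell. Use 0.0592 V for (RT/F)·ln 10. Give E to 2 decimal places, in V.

The Hg²⁺/Hg couple has the more positive E°, so it is the cathode; Tl⁺/Tl is the anode.
The standard potential is +0.86 − (−0.33) = +1.19 V and the balanced reaction transfers n = 2 electrons.
For the overall reaction Hg²⁺(aq) + 2 Tl(s) → Hg(l) + 2 Tl⁺(aq), Q = [Tl⁺(aq)]^2 / [Hg²⁺(aq)] = 0.118, giving log Q = −0.929.
By the Nernst equation, E = +1.19 − (0.0592/2)·(−0.929) = +1.22 V.

+1.22 V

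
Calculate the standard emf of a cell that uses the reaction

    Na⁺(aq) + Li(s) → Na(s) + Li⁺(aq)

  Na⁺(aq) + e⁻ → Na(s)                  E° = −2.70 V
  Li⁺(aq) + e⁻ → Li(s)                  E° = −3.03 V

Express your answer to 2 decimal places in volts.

Na⁺(aq) gains electrons, so the Na⁺/Na couple is the cathode; the Li⁺/Li couple is the anode.
E°cell = E°(cathode) − E°(anode) = −2.70 − (−3.03) = +0.33 V.
The positive value indicates the reaction is spontaneous as written.

+0.33 V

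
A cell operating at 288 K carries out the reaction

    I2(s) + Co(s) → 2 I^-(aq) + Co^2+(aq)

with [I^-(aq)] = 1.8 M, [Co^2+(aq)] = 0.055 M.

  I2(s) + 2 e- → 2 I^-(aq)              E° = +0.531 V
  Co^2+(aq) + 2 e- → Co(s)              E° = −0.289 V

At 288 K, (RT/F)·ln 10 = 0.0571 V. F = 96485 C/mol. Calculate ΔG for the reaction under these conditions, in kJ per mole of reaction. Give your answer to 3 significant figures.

E°cell = +0.531 − (−0.289) = +0.820 V; the balanced reaction transfers n = 2 electrons.
Q = [I^-(aq)]^2·[Co^2+(aq)] = 0.178, so log Q = −0.749 and E = +0.820 − (0.0571/2)(−0.749) = +0.8414 V.
ΔG = −nFE = −(2)(96485)(+0.8414) J/mol = −162 kJ/mol.

−162 kJ/mol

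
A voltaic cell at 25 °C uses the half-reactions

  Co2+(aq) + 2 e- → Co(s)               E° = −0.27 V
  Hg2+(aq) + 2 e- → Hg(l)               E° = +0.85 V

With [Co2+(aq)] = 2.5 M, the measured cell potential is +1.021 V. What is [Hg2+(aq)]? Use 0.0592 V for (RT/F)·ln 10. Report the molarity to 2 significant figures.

Hg²⁺/Hg is the cathode (higher E°); E°cell = +0.85 − (−0.27) = +1.12 V with n = 2.
From the Nernst equation, log Q = n(E° − E)/0.0592 = 2·(+1.12 − (+1.021))/0.0592 = 3.345.
The balanced reaction is Hg2+(aq) + Co(s) → Hg(l) + Co2+(aq), so Q = [Co2+(aq)] / [Hg2+(aq)].
Isolating [Hg2+(aq)] in Q = 10^{3.345} yields log [Hg2+(aq)] = −2.947, i.e. 0.0011 M.

0.0011 M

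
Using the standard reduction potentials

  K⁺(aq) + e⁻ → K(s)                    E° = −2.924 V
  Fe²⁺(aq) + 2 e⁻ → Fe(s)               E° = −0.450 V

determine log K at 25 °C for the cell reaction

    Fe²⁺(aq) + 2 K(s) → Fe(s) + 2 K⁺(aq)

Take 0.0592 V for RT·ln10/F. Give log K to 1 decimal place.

The Fe²⁺/Fe couple is reduced (cathode); E°cell = −0.450 − (−2.924) = +2.474 V with n = 2.
At equilibrium E = 0, so log K = nE°cell / 0.0592 = (2)(+2.474) / 0.0592 = 83.6.

log K = 83.6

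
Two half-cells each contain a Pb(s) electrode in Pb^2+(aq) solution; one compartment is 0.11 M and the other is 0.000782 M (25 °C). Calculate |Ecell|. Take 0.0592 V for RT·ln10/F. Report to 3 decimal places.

For a concentration cell E°cell = 0, since both electrodes use the same couple.
The compartment with the higher Pb^2+(aq) concentration (0.11 M) acts as the cathode; ions are reduced there and produced at the dilute (0.000782 M) anode.
With n = 2, Ecell = −(0.0592/2)·log([dilute]/[conc]) = −(0.0592/2)·log(0.000782/0.11) = +0.064 V.

0.064 V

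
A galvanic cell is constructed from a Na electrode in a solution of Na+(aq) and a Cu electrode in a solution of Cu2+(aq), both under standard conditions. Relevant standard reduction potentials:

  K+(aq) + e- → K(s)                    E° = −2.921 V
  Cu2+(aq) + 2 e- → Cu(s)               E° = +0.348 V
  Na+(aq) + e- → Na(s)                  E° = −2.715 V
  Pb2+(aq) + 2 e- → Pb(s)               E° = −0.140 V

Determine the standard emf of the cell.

+3.063 V

The Cu²⁺/Cu couple has the higher E°, so Cu ion is reduced (cathode) and Na is oxidized (anode).
E°cell = E°(cathode) − E°(anode) = +0.348 − (−2.715) = +3.063 V.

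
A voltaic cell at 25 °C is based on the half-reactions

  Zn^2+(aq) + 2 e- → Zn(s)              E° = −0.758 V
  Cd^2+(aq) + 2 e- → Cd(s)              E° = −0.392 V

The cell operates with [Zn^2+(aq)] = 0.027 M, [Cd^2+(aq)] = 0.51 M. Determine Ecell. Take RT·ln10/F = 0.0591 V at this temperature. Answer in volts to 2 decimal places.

+0.40 V

Cd²⁺/Cd is reduced (cathode, E° = −0.392 V) and Zn²⁺/Zn is oxidized (anode).
The standard potential is −0.392 − (−0.758) = +0.366 V and the balanced reaction transfers n = 2 electrons.
Balancing gives Cd^2+(aq) + Zn(s) → Cd(s) + Zn^2+(aq); hence Q = [Zn^2+(aq)] / [Cd^2+(aq)] = 0.0529 (log Q = −1.276).
By the Nernst equation, E = +0.366 − (0.0591/2)·(−1.276) = +0.40 V.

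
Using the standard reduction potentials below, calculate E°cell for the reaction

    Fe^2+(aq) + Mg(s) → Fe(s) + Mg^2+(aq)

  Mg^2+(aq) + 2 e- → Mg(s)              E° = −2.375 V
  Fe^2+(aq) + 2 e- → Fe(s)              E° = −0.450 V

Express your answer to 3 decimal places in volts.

+1.925 V

In the reaction as written, Fe^2+(aq) is reduced (cathode) and Mg^2+(aq) is produced by oxidation at the anode.
E°cell = E°(cathode) − E°(anode) = −0.450 − (−2.375) = +1.925 V.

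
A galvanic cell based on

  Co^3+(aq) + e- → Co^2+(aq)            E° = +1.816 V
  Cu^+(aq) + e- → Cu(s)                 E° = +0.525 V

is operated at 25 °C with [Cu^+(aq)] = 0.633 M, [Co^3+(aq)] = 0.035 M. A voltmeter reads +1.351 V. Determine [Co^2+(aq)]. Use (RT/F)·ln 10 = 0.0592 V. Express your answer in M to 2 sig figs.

0.0054 M

With Co³⁺/Co²⁺ at the cathode and Cu⁺/Cu at the anode, E°cell = +1.816 − (+0.525) = +1.291 V (n = 1).
From the Nernst equation, log Q = n(E° − E)/0.0592 = 1·(+1.291 − (+1.351))/0.0592 = −1.014.
Balancing electrons gives Co^3+(aq) + Cu(s) → Co^2+(aq) + Cu^+(aq); thus Q = ([Co^2+(aq)]·[Cu^+(aq)]) / [Co^3+(aq)].
Isolating [Co^2+(aq)] in Q = 10^{−1.014} yields log [Co^2+(aq)] = −2.271, i.e. 0.0054 M.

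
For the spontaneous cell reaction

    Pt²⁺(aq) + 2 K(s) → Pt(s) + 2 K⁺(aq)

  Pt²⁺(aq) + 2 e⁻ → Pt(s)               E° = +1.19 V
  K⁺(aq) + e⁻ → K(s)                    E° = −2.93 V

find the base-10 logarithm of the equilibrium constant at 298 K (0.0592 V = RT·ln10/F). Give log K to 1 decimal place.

log K = 139.2

The Pt²⁺/Pt couple is reduced (cathode); E°cell = +1.19 − (−2.93) = +4.12 V with n = 2.
At equilibrium E = 0, so log K = nE°cell / 0.0592 = (2)(+4.12) / 0.0592 = 139.2.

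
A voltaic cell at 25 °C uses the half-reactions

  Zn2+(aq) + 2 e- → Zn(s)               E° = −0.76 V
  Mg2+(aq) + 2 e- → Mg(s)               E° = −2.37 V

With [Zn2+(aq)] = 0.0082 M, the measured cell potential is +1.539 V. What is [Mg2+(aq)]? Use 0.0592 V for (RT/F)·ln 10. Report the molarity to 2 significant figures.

The Zn²⁺/Zn couple has the larger reduction potential, so it is the cathode: E°cell = −0.76 − (−2.37) = +1.61 V and n = 2.
Rearranging E = E° − (0.0592/n)·log Q gives log Q = 2(+1.61 − (+1.539))/0.0592 = 2.399.
For Zn2+(aq) + Mg(s) → Zn(s) + Mg2+(aq), the reaction quotient is Q = [Mg2+(aq)] / [Zn2+(aq)].
Isolating [Mg2+(aq)] in Q = 10^{2.399} yields log [Mg2+(aq)] = 0.313, i.e. 2.1 M.

2.1 M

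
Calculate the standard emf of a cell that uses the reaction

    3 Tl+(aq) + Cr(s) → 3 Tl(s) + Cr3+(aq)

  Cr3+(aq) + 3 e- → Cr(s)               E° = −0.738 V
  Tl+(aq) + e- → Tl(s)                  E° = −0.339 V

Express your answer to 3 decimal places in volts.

+0.399 V

Tl+(aq) gains electrons, so the Tl⁺/Tl couple is the cathode; the Cr³⁺/Cr couple is the anode.
E°cell = E°(cathode) − E°(anode) = −0.339 − (−0.738) = +0.399 V.
The positive value indicates the reaction is spontaneous as written.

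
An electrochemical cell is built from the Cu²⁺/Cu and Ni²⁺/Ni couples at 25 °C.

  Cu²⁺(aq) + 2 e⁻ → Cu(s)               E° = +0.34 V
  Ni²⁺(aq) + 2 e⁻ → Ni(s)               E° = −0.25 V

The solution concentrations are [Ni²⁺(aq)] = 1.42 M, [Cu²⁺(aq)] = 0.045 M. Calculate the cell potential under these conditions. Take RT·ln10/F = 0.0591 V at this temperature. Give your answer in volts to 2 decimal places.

+0.55 V

Cu²⁺/Cu is reduced (cathode, E° = +0.34 V) and Ni²⁺/Ni is oxidized (anode).
E°cell = +0.34 − (−0.25) = +0.59 V, with n = 2 electrons transferred.
For the overall reaction Cu²⁺(aq) + Ni(s) → Cu(s) + Ni²⁺(aq), Q = [Ni²⁺(aq)] / [Cu²⁺(aq)] = 31.6, giving log Q = 1.499.
Applying E = E° − (RT ln10/nF)·log Q gives +0.59 − (0.0591/2)(1.499) = +0.55 V.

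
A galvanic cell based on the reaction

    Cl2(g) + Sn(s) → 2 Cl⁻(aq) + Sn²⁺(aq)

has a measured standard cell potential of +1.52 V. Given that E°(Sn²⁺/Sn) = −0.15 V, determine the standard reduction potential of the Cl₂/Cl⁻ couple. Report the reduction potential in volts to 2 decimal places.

In the reaction as written the Cl₂/Cl⁻ couple is reduced (cathode) and Sn²⁺/Sn is oxidized (anode), so E°cell = E°(Cl₂/Cl⁻) − E°(Sn²⁺/Sn).
E°(Cl₂/Cl⁻) = E°cell + E°(anode) = +1.52 + (−0.15) = +1.37 V.

+1.37 V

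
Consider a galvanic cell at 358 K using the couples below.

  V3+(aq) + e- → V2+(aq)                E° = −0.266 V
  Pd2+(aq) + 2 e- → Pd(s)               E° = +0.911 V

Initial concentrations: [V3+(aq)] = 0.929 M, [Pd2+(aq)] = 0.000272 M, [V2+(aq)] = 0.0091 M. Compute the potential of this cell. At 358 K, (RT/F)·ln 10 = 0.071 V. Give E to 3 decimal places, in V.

+0.908 V

Since E°(Pd²⁺/Pd) > E°(V³⁺/V²⁺), Pd²⁺/Pd serves as the cathode.
E°cell = +0.911 − (−0.266) = +1.177 V, with n = 2 electrons transferred.
For the overall reaction Pd2+(aq) + 2 V2+(aq) → Pd(s) + 2 V3+(aq), Q = [V3+(aq)]^2 / ([Pd2+(aq)]·[V2+(aq)]^2) = 3.83×10^7, giving log Q = 7.583.
E = E° − (0.071/n)·log Q = +1.177 − (0.071/2)(7.583) = +0.908 V.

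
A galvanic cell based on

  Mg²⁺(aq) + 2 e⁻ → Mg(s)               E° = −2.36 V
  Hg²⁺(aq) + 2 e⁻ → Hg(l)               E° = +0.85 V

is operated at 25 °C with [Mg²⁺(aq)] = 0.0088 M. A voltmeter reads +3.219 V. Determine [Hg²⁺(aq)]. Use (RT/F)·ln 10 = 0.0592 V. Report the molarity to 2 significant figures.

The Hg²⁺/Hg couple has the larger reduction potential, so it is the cathode: E°cell = +0.85 − (−2.36) = +3.21 V and n = 2.
Rearranging E = E° − (0.0592/n)·log Q gives log Q = 2(+3.21 − (+3.219))/0.0592 = −0.304.
Balancing electrons gives Hg²⁺(aq) + Mg(s) → Hg(l) + Mg²⁺(aq); thus Q = [Mg²⁺(aq)] / [Hg²⁺(aq)].
Isolating [Hg²⁺(aq)] in Q = 10^{−0.304} yields log [Hg²⁺(aq)] = −1.752, i.e. 0.018 M.

0.018 M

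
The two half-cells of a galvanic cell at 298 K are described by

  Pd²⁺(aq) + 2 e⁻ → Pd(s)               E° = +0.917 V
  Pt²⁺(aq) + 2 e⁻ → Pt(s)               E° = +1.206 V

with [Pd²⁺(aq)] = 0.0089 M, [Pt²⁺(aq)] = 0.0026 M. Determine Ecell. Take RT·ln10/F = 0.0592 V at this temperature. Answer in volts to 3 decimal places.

+0.273 V

The Pt²⁺/Pt couple has the more positive E°, so it is the cathode; Pd²⁺/Pd is the anode.
The standard potential is +1.206 − (+0.917) = +0.289 V and the balanced reaction transfers n = 2 electrons.
Balancing gives Pt²⁺(aq) + Pd(s) → Pt(s) + Pd²⁺(aq); hence Q = [Pd²⁺(aq)] / [Pt²⁺(aq)] = 3.42 (log Q = 0.534).
By the Nernst equation, E = +0.289 − (0.0592/2)·(0.534) = +0.273 V.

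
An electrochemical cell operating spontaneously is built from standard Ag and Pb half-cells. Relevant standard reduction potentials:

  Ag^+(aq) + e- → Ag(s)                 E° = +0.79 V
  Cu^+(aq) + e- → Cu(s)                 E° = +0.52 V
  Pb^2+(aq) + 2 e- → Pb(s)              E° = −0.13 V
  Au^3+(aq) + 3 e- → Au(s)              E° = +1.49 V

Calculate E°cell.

Of the two couples in this cell, the one with the more positive reduction potential is reduced at the cathode: here that is Ag⁺/Ag (+0.79 V); Pb²⁺/Pb (−0.13 V) is the anode.
E°cell = E°(cathode) − E°(anode) = +0.79 − (−0.13) = +0.92 V.

+0.92 V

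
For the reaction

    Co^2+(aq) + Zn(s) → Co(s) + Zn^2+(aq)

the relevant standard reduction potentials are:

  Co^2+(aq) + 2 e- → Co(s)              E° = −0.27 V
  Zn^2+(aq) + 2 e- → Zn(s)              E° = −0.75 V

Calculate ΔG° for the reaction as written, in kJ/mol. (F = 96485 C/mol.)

−92.6 kJ/mol

In the reaction as written Co^2+(aq) is reduced, so the Co²⁺/Co couple is the cathode and Zn²⁺/Zn is the anode.
E°cell = −0.27 − (−0.75) = +0.48 V; balancing electrons gives n = 2.
ΔG° = −nFE°cell = −(2)(96485)(+0.48) J/mol = −92.6 kJ/mol.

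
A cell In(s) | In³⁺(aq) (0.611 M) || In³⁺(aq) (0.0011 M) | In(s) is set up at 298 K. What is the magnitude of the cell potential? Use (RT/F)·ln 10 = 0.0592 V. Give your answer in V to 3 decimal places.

For a concentration cell E°cell = 0, since both electrodes use the same couple.
The compartment with the higher In³⁺(aq) concentration (0.611 M) acts as the cathode; ions are reduced there and produced at the dilute (0.0011 M) anode.
With n = 3, Ecell = −(0.0592/3)·log([dilute]/[conc]) = −(0.0592/3)·log(0.0011/0.611) = +0.054 V.

0.054 V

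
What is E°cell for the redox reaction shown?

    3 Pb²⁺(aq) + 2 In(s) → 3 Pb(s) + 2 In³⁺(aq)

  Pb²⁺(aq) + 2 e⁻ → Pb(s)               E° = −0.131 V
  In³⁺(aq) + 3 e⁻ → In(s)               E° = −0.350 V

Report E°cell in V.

In the reaction as written, Pb²⁺(aq) is reduced (cathode) and In³⁺(aq) is produced by oxidation at the anode.
E°cell = E°(cathode) − E°(anode) = −0.131 − (−0.350) = +0.219 V.

+0.219 V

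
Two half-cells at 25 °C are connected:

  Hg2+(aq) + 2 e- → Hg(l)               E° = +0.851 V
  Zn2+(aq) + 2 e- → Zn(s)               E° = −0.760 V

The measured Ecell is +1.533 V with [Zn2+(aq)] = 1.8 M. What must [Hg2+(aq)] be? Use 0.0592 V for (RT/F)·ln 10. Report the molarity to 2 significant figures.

0.0042 M

The Hg²⁺/Hg couple has the larger reduction potential, so it is the cathode: E°cell = +0.851 − (−0.760) = +1.611 V and n = 2.
Since E = E° − (0.0592/n)·log Q, log Q = n(E° − E)/0.0592 = 2.635.
The balanced reaction is Hg2+(aq) + Zn(s) → Hg(l) + Zn2+(aq), so Q = [Zn2+(aq)] / [Hg2+(aq)].
Isolating [Hg2+(aq)] in Q = 10^{2.635} yields log [Hg2+(aq)] = −2.380, i.e. 0.0042 M.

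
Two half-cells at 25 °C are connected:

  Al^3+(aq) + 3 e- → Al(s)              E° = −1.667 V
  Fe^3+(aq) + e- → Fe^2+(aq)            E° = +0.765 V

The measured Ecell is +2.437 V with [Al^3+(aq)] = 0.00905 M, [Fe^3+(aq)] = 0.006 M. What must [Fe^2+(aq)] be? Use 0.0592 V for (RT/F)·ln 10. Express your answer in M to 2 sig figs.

With Fe³⁺/Fe²⁺ at the cathode and Al³⁺/Al at the anode, E°cell = +0.765 − (−1.667) = +2.432 V (n = 3).
Rearranging E = E° − (0.0592/n)·log Q gives log Q = 3(+2.432 − (+2.437))/0.0592 = −0.253.
Balancing electrons gives 3 Fe^3+(aq) + Al(s) → 3 Fe^2+(aq) + Al^3+(aq); thus Q = ([Fe^2+(aq)]^3·[Al^3+(aq)]) / [Fe^3+(aq)]^3.
Isolating [Fe^2+(aq)] in Q = 10^{−0.253} yields log [Fe^2+(aq)] = −1.625, i.e. 0.024 M.

0.024 M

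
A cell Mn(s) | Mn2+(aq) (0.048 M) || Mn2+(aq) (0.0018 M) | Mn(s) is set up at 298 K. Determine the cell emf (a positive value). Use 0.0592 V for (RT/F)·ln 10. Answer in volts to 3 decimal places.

0.042 V

For a concentration cell E°cell = 0, since both electrodes use the same couple.
The compartment with the higher Mn2+(aq) concentration (0.048 M) acts as the cathode; ions are reduced there and produced at the dilute (0.0018 M) anode.
With n = 2, Ecell = −(0.0592/2)·log([dilute]/[conc]) = −(0.0592/2)·log(0.0018/0.048) = +0.042 V.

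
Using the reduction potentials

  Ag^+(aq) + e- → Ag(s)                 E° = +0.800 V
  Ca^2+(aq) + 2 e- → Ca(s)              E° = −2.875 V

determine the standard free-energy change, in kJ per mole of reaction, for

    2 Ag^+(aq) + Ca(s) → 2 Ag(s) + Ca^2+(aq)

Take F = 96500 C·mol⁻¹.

−709 kJ/mol

In the reaction as written Ag^+(aq) is reduced, so the Ag⁺/Ag couple is the cathode and Ca²⁺/Ca is the anode.
E°cell = +0.800 − (−2.875) = +3.675 V; balancing electrons gives n = 2.
ΔG° = −nFE°cell = −(2)(96500)(+3.675) J/mol = −709 kJ/mol.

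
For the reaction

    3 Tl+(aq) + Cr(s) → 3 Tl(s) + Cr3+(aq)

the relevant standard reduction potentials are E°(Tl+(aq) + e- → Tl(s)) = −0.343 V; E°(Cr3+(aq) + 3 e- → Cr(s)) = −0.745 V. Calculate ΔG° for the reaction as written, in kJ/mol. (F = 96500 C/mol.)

−116 kJ/mol

In the reaction as written Tl+(aq) is reduced, so the Tl⁺/Tl couple is the cathode and Cr³⁺/Cr is the anode.
E°cell = −0.343 − (−0.745) = +0.402 V; balancing electrons gives n = 3.
ΔG° = −nFE°cell = −(3)(96500)(+0.402) J/mol = −116 kJ/mol.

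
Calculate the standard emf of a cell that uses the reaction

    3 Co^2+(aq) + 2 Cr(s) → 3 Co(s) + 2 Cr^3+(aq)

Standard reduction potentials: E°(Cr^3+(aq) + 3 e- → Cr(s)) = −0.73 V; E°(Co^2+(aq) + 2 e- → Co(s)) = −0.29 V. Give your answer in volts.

In the reaction as written, Co^2+(aq) is reduced (cathode) and Cr^3+(aq) is produced by oxidation at the anode.
E°cell = E°(cathode) − E°(anode) = −0.29 − (−0.73) = +0.44 V.

+0.44 V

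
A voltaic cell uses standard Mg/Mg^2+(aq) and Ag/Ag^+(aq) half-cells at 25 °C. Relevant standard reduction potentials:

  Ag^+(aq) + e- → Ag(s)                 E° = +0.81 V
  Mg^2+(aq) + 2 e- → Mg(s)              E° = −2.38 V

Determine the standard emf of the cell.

+3.19 V

The Ag⁺/Ag couple has the higher E°, so Ag ion is reduced (cathode) and Mg is oxidized (anode).
E°cell = E°(cathode) − E°(anode) = +0.81 − (−2.38) = +3.19 V.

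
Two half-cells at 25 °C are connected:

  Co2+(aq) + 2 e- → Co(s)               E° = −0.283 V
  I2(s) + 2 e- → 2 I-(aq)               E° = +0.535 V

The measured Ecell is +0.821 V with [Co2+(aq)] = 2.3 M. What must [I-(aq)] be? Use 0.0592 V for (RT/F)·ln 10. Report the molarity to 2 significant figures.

0.59 M

I₂/I⁻ is the cathode (higher E°); E°cell = +0.535 − (−0.283) = +0.818 V with n = 2.
From the Nernst equation, log Q = n(E° − E)/0.0592 = 2·(+0.818 − (+0.821))/0.0592 = −0.101.
For I2(s) + Co(s) → 2 I-(aq) + Co2+(aq), the reaction quotient is Q = [I-(aq)]^2·[Co2+(aq)].
Isolating [I-(aq)] in Q = 10^{−0.101} yields log [I-(aq)] = −0.231, i.e. 0.59 M.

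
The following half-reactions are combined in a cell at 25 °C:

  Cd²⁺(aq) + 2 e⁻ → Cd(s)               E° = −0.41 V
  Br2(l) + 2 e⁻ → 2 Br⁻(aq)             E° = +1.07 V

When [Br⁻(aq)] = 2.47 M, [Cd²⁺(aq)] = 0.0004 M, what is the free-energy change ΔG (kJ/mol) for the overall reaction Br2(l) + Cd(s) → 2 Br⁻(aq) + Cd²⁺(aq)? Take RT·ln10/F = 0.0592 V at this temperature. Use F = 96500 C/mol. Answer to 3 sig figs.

E°cell = +1.07 − (−0.41) = +1.48 V; the balanced reaction transfers n = 2 electrons.
Here Q = [Br⁻(aq)]^2·[Cd²⁺(aq)] = 0.00244 (log Q = −2.613), giving E = +1.48 − (0.0592/2)·(−2.613) = +1.5573 V.
Then ΔG = −nFE = −2 × 96500 × +1.5573 J/mol = −301 kJ/mol.

−301 kJ/mol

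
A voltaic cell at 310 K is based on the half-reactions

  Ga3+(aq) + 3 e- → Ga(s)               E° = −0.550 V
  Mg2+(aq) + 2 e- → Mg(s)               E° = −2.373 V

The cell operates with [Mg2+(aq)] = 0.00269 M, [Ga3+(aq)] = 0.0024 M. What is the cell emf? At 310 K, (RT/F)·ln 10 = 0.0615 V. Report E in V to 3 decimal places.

+1.848 V

Since E°(Ga³⁺/Ga) > E°(Mg²⁺/Mg), Ga³⁺/Ga serves as the cathode.
E°cell = −0.550 − (−2.373) = +1.823 V, with n = 6 electrons transferred.
Balancing gives 2 Ga3+(aq) + 3 Mg(s) → 2 Ga(s) + 3 Mg2+(aq); hence Q = [Mg2+(aq)]^3 / [Ga3+(aq)]^2 = 0.00338 (log Q = −2.471).
E = E° − (0.0615/n)·log Q = +1.823 − (0.0615/6)(−2.471) = +1.848 V.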